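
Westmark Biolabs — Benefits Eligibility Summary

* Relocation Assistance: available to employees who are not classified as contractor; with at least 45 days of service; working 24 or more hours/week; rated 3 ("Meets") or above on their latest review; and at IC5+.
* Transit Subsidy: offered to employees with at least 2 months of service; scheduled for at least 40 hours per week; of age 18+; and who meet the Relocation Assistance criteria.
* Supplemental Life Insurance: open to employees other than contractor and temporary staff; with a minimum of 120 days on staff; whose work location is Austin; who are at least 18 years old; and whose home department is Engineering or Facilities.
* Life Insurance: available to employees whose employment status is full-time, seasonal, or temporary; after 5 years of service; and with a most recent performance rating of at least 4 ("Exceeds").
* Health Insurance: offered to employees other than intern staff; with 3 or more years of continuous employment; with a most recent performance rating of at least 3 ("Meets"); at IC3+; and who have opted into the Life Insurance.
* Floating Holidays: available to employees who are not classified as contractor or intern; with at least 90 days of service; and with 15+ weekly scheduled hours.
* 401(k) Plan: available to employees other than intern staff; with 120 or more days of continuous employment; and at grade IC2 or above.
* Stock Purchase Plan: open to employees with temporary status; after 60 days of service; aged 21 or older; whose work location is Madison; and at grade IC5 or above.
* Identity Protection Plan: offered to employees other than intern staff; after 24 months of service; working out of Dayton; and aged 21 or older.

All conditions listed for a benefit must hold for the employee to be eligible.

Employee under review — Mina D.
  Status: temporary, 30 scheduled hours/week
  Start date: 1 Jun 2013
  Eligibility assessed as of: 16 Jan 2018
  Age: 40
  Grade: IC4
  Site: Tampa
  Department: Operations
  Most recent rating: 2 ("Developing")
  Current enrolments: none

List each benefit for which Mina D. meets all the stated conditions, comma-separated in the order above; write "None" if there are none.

Service from 1 Jun 2013 to 16 Jan 2018: 1690 days.
Relocation Assistance — status temporary ✓ (not excluded); service 1690 days ≥ 45 days ✓; 30 hrs/wk ≥ 24 ✓; rating 2 < 3 ✗ → not eligible.
Transit Subsidy — service 1690 days ≥ 2 months (≈60 days) ✓; 30 hrs/wk < 40 ✗ → not eligible.
Supplemental Life Insurance — status temporary ✗ (excluded) → not eligible.
Life Insurance — status temporary ✓; service 1690 days < 5 years (≈1825 days) ✗ → not eligible.
Health Insurance — status temporary ✓ (not excluded); service 1690 days ≥ 3 years (≈1095 days) ✓; rating 2 < 3 ✗ → not eligible.
Floating Holidays — status temporary ✓ (not excluded); service 1690 days ≥ 90 days ✓; 30 hrs/wk ≥ 15 ✓ → eligible.
401(k) Plan — status temporary ✓ (not excluded); service 1690 days ≥ 120 days ✓; grade IC4 ≥ IC2 ✓ → eligible.
Stock Purchase Plan — status temporary ✓; service 1690 days ≥ 60 days ✓; age 40 ≥ 21 ✓; site Tampa ✗ (not Madison) → not eligible.
Identity Protection Plan — status temporary ✓ (not excluded); service 1690 days ≥ 24 months (≈720 days) ✓; site Tampa ✗ (not Dayton) → not eligible.

Floating Holidays, 401(k) Plan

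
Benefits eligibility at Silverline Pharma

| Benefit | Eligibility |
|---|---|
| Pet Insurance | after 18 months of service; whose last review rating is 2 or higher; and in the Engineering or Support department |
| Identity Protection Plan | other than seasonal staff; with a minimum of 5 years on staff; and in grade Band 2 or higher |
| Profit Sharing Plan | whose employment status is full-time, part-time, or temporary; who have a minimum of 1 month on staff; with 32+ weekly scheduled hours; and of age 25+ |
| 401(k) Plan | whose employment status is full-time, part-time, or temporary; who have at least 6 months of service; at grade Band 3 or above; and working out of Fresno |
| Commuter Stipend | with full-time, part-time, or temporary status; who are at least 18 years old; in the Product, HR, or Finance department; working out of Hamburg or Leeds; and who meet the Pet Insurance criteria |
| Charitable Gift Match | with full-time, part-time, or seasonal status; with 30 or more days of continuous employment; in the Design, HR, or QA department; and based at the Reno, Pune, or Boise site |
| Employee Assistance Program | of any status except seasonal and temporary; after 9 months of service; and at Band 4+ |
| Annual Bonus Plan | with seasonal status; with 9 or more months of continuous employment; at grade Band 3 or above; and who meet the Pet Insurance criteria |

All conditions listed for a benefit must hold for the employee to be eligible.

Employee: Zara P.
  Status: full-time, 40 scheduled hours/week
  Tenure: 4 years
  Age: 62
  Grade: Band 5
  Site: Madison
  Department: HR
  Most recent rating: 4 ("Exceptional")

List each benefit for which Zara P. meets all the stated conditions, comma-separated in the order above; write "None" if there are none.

Profit Sharing Plan, Employee Assistance Program

Pet Insurance — service 4 years ≥ 18 months (≈540 days) ✓; rating 4 ≥ 2 ✓; dept HR ✗ → not eligible.
Identity Protection Plan — status full-time ✓ (not excluded); service 4 years < 5 years ✗ → not eligible.
Profit Sharing Plan — status full-time ✓; service 4 years ≥ 1 month (≈30 days) ✓; 40 hrs/wk ≥ 32 ✓; age 62 ≥ 25 ✓ → eligible.
401(k) Plan — status full-time ✓; service 4 years ≥ 6 months (≈180 days) ✓; grade Band 5 ≥ Band 3 ✓; site Madison ✗ (not Fresno) → not eligible.
Commuter Stipend — status full-time ✓; age 62 ≥ 18 ✓; dept HR ✓; site Madison ✗ (not Hamburg or Leeds) → not eligible.
Charitable Gift Match — status full-time ✓; service 4 years ≥ 30 days ✓; dept HR ✓; site Madison ✗ (not Reno, Pune, or Boise) → not eligible.
Employee Assistance Program — status full-time ✓ (not excluded); service 4 years ≥ 9 months (≈270 days) ✓; grade Band 5 ≥ Band 4 ✓ → eligible.
Annual Bonus Plan — status full-time ✗ (requires seasonal) → not eligible.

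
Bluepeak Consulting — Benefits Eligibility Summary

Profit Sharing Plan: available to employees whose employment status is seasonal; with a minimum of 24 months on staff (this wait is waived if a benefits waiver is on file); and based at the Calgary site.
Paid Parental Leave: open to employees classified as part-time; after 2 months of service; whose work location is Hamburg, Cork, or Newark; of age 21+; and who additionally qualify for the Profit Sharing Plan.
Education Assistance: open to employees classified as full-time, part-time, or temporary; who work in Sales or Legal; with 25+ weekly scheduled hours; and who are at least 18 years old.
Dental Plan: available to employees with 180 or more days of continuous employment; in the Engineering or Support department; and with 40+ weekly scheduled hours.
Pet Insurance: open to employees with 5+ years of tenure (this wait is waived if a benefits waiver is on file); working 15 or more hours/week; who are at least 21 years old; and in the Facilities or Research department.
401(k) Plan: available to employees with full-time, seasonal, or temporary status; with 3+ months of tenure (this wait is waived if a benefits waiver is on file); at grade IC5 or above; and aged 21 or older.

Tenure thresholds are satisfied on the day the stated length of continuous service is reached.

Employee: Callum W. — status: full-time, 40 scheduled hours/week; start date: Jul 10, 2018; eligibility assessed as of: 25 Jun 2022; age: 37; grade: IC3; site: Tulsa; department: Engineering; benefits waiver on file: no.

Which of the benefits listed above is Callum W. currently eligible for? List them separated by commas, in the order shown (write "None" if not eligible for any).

Service from Jul 10, 2018 to 25 Jun 2022: 1446 days.
Profit Sharing Plan — status full-time ✗ (requires seasonal) → not eligible.
Paid Parental Leave — status full-time ✗ (requires part-time) → not eligible.
Education Assistance — status full-time ✓; dept Engineering ✗ → not eligible.
Dental Plan — service 1446 days ≥ 180 days ✓; dept Engineering ✓; 40 hrs/wk ≥ 40 ✓ → eligible.
Pet Insurance — no waiver, service 1446 days < 5 years (≈1825 days) ✗ → not eligible.
401(k) Plan — status full-time ✓; no waiver, service 1446 days ≥ 3 months (≈90 days) ✓; grade IC3 < IC5 ✗ → not eligible.

Dental Plan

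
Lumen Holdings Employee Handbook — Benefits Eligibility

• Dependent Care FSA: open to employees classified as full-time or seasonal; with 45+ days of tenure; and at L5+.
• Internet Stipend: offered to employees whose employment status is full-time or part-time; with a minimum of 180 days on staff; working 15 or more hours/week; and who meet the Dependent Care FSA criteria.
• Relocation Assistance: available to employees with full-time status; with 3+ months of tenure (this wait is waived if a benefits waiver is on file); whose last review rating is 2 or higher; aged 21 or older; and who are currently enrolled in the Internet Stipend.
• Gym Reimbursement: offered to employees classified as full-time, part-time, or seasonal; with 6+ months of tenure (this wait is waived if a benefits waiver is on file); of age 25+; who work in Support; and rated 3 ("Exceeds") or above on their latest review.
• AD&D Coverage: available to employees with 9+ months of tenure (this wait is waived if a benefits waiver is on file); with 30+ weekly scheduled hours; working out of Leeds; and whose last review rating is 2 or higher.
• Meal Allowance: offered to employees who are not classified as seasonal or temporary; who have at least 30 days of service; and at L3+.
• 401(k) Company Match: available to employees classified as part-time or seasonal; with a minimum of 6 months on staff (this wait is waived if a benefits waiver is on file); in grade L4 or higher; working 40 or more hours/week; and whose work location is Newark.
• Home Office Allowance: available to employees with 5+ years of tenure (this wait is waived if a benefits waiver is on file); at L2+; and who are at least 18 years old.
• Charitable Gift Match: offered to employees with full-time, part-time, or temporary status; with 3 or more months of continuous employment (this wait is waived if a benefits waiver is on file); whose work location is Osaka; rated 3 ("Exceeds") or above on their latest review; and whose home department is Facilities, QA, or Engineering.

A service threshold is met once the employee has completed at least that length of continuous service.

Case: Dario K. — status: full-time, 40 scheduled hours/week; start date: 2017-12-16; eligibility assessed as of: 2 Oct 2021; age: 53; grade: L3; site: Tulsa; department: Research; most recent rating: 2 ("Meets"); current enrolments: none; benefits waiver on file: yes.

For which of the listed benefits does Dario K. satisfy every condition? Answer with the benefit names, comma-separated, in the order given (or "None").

Meal Allowance, Home Office Allowance

Service from 2017-12-16 to 2 Oct 2021: 1386 days.
Dependent Care FSA — status full-time ✓; service 1386 days ≥ 45 days ✓; grade L3 < L5 ✗ → not eligible.
Internet Stipend — status full-time ✓; service 1386 days ≥ 180 days ✓; 40 hrs/wk ≥ 15 ✓; not eligible for Dependent Care FSA ✗ → not eligible.
Relocation Assistance — status full-time ✓; benefits waiver on file ✓; rating 2 ≥ 2 ✓; age 53 ≥ 21 ✓; not enrolled in Internet Stipend ✗ → not eligible.
Gym Reimbursement — status full-time ✓; benefits waiver on file ✓; age 53 ≥ 25 ✓; dept Research ✗ → not eligible.
AD&D Coverage — benefits waiver on file ✓; 40 hrs/wk ≥ 30 ✓; site Tulsa ✗ (not Leeds) → not eligible.
Meal Allowance — status full-time ✓ (not excluded); service 1386 days ≥ 30 days ✓; grade L3 ≥ L3 ✓ → eligible.
401(k) Company Match — status full-time ✗ (requires part-time or seasonal) → not eligible.
Home Office Allowance — benefits waiver on file ✓; grade L3 ≥ L2 ✓; age 53 ≥ 18 ✓ → eligible.
Charitable Gift Match — status full-time ✓; benefits waiver on file ✓; site Tulsa ✗ (not Osaka) → not eligible.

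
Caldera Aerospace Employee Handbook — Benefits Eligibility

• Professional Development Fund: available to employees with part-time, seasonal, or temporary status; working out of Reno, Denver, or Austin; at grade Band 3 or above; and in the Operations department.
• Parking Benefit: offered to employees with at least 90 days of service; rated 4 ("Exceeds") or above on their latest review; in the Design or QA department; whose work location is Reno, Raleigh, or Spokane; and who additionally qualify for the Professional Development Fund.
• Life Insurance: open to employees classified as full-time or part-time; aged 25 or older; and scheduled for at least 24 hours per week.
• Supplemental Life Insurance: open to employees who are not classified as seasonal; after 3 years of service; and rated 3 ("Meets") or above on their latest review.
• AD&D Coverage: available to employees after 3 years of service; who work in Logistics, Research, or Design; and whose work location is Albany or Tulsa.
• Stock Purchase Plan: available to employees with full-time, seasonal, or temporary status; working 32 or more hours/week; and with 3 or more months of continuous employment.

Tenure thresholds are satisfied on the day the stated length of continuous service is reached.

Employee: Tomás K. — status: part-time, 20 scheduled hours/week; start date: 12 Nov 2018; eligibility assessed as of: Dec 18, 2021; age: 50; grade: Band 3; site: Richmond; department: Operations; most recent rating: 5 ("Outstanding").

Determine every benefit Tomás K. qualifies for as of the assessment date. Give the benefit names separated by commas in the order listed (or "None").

Supplemental Life Insurance

Service from 12 Nov 2018 to Dec 18, 2021: 1132 days.
Professional Development Fund — status part-time ✓; site Richmond ✗ (not Reno, Denver, or Austin) → not eligible.
Parking Benefit — service 1132 days ≥ 90 days ✓; rating 5 ≥ 4 ✓; dept Operations ✗ → not eligible.
Life Insurance — status part-time ✓; age 50 ≥ 25 ✓; 20 hrs/wk < 24 ✗ → not eligible.
Supplemental Life Insurance — status part-time ✓ (not excluded); service 1132 days ≥ 3 years (≈1095 days) ✓; rating 5 ≥ 3 ✓ → eligible.
AD&D Coverage — service 1132 days ≥ 3 years (≈1095 days) ✓; dept Operations ✗ → not eligible.
Stock Purchase Plan — status part-time ✗ (requires full-time, seasonal, or temporary) → not eligible.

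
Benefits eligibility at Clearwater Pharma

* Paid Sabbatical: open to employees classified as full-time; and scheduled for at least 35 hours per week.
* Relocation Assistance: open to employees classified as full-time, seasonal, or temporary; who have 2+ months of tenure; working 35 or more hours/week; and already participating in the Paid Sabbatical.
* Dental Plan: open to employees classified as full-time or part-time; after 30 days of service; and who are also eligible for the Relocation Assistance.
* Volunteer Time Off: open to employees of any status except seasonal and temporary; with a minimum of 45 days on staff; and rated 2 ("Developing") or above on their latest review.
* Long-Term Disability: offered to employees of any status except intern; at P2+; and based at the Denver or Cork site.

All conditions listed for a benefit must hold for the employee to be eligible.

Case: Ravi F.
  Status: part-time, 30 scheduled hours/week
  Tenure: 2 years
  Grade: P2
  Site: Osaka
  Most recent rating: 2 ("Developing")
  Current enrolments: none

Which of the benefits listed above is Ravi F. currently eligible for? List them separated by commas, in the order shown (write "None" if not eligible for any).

Volunteer Time Off

Paid Sabbatical — status part-time ✗ (requires full-time) → not eligible.
Relocation Assistance — status part-time ✗ (requires full-time, seasonal, or temporary) → not eligible.
Dental Plan — status part-time ✓; service 2 years ≥ 30 days ✓; not eligible for Relocation Assistance ✗ → not eligible.
Volunteer Time Off — status part-time ✓ (not excluded); service 2 years ≥ 45 days ✓; rating 2 ≥ 2 ✓ → eligible.
Long-Term Disability — status part-time ✓ (not excluded); grade P2 ≥ P2 ✓; site Osaka ✗ (not Denver or Cork) → not eligible.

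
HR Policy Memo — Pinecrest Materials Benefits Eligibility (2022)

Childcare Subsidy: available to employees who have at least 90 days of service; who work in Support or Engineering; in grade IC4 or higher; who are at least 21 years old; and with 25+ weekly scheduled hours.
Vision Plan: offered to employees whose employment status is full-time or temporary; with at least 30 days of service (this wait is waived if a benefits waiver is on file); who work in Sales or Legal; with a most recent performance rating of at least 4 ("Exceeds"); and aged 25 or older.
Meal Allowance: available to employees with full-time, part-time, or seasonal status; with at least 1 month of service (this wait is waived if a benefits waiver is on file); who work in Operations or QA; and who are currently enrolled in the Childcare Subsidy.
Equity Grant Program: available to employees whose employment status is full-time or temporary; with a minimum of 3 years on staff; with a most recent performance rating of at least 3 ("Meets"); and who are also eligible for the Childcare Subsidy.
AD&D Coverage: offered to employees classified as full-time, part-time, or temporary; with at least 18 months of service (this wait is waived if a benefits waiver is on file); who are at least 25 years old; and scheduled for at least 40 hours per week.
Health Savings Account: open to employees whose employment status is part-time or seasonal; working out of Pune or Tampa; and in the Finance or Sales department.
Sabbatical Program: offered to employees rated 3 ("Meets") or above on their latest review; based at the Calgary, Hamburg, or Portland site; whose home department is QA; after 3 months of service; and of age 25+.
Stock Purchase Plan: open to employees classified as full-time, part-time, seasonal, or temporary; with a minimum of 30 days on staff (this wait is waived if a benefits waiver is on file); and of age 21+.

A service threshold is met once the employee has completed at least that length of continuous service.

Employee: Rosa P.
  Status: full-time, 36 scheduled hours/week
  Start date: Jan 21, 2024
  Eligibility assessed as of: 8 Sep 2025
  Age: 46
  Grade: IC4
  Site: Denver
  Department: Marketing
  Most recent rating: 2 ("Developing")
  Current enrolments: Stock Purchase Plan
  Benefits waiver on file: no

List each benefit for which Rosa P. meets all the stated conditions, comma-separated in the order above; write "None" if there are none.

Stock Purchase Plan

Service from Jan 21, 2024 to 8 Sep 2025: 596 days.
Childcare Subsidy — service 596 days ≥ 90 days ✓; dept Marketing ✗ → not eligible.
Vision Plan — status full-time ✓; no waiver, service 596 days ≥ 30 days ✓; dept Marketing ✗ → not eligible.
Meal Allowance — status full-time ✓; no waiver, service 596 days ≥ 1 month (≈30 days) ✓; dept Marketing ✗ → not eligible.
Equity Grant Program — status full-time ✓; service 596 days < 3 years (≈1095 days) ✗ → not eligible.
AD&D Coverage — status full-time ✓; no waiver, service 596 days ≥ 18 months (≈540 days) ✓; age 46 ≥ 25 ✓; 36 hrs/wk < 40 ✗ → not eligible.
Health Savings Account — status full-time ✗ (requires part-time or seasonal) → not eligible.
Sabbatical Program — rating 2 < 3 ✗ → not eligible.
Stock Purchase Plan — status full-time ✓; no waiver, service 596 days ≥ 30 days ✓; age 46 ≥ 21 ✓ → eligible.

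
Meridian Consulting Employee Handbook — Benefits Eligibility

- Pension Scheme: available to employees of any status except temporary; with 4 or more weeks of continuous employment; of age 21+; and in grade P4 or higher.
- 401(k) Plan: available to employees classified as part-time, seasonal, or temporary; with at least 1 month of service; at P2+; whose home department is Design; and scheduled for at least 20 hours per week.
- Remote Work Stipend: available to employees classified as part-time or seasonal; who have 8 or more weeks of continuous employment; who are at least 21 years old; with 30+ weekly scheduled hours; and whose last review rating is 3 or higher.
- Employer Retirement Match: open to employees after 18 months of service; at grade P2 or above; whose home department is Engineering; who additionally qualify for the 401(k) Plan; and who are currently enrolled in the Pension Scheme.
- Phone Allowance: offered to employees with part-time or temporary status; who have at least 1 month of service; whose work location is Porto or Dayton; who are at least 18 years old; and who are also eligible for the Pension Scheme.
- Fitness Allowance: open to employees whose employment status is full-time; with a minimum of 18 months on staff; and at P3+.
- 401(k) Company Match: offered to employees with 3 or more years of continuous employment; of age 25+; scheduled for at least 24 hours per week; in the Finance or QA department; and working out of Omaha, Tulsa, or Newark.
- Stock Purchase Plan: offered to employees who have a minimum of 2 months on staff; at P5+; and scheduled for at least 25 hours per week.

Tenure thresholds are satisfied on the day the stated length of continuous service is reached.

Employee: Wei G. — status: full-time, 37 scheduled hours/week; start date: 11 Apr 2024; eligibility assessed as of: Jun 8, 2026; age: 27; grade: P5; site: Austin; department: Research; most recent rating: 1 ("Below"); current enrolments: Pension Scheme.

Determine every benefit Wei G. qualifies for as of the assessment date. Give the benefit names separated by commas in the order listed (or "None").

Pension Scheme, Fitness Allowance, Stock Purchase Plan

Service from 11 Apr 2024 to Jun 8, 2026: 788 days.
Pension Scheme — status full-time ✓ (not excluded); service 788 days ≥ 4 weeks (≈28 days) ✓; age 27 ≥ 21 ✓; grade P5 ≥ P4 ✓ → eligible.
401(k) Plan — status full-time ✗ (requires part-time, seasonal, or temporary) → not eligible.
Remote Work Stipend — status full-time ✗ (requires part-time or seasonal) → not eligible.
Employer Retirement Match — service 788 days ≥ 18 months (≈540 days) ✓; grade P5 ≥ P2 ✓; dept Research ✗ → not eligible.
Phone Allowance — status full-time ✗ (requires part-time or temporary) → not eligible.
Fitness Allowance — status full-time ✓; service 788 days ≥ 18 months (≈540 days) ✓; grade P5 ≥ P3 ✓ → eligible.
401(k) Company Match — service 788 days < 3 years (≈1095 days) ✗ → not eligible.
Stock Purchase Plan — service 788 days ≥ 2 months (≈60 days) ✓; grade P5 ≥ P5 ✓; 37 hrs/wk ≥ 25 ✓ → eligible.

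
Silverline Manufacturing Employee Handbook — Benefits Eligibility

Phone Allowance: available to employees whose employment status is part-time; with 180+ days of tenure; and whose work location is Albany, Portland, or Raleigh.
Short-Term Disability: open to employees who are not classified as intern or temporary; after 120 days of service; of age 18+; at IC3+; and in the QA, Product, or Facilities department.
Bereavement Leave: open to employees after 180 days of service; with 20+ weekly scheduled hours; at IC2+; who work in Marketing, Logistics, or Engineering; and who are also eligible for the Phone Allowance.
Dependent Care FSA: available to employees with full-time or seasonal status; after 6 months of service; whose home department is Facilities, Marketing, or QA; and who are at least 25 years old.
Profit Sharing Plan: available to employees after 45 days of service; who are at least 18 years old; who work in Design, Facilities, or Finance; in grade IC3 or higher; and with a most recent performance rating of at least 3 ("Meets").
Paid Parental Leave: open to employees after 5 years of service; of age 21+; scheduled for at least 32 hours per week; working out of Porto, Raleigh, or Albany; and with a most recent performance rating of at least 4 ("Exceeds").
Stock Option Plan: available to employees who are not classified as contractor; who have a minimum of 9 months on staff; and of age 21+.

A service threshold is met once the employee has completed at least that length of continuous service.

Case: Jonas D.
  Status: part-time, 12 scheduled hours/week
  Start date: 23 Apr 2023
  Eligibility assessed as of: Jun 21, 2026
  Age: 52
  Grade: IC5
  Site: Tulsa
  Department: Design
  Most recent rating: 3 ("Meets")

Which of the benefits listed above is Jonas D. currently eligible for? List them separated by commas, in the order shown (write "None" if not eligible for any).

Profit Sharing Plan, Stock Option Plan

Service from 23 Apr 2023 to Jun 21, 2026: 1155 days.
Phone Allowance — status part-time ✓; service 1155 days ≥ 180 days ✓; site Tulsa ✗ (not Albany, Portland, or Raleigh) → not eligible.
Short-Term Disability — status part-time ✓ (not excluded); service 1155 days ≥ 120 days ✓; age 52 ≥ 18 ✓; grade IC5 ≥ IC3 ✓; dept Design ✗ → not eligible.
Bereavement Leave — service 1155 days ≥ 180 days ✓; 12 hrs/wk < 20 ✗ → not eligible.
Dependent Care FSA — status part-time ✗ (requires full-time or seasonal) → not eligible.
Profit Sharing Plan — service 1155 days ≥ 45 days ✓; age 52 ≥ 18 ✓; dept Design ✓; grade IC5 ≥ IC3 ✓; rating 3 ≥ 3 ✓ → eligible.
Paid Parental Leave — service 1155 days < 5 years (≈1825 days) ✗ → not eligible.
Stock Option Plan — status part-time ✓ (not excluded); service 1155 days ≥ 9 months (≈270 days) ✓; age 52 ≥ 21 ✓ → eligible.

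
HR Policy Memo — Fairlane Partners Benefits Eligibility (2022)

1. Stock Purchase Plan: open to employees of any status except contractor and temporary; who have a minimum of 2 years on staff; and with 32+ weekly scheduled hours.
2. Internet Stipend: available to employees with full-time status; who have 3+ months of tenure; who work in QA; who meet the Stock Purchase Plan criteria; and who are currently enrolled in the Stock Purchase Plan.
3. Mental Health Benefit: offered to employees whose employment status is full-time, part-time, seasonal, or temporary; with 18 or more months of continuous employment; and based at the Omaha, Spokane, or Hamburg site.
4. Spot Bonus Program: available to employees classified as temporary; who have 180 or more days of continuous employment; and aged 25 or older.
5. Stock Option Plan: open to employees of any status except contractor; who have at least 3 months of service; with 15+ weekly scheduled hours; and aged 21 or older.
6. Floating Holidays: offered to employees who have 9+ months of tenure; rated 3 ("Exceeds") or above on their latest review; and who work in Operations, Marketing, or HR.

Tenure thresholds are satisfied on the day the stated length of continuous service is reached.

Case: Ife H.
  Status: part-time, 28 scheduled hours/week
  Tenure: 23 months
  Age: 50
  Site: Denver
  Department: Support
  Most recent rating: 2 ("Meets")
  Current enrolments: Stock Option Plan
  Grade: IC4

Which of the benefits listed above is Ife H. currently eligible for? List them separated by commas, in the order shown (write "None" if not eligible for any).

Stock Option Plan

Stock Purchase Plan — status part-time ✓ (not excluded); service 23 months < 2 years (≈730 days) ✗ → not eligible.
Internet Stipend — status part-time ✗ (requires full-time) → not eligible.
Mental Health Benefit — status part-time ✓; service 23 months ≥ 18 months ✓; site Denver ✗ (not Omaha, Spokane, or Hamburg) → not eligible.
Spot Bonus Program — status part-time ✗ (requires temporary) → not eligible.
Stock Option Plan — status part-time ✓ (not excluded); service 23 months ≥ 3 months ✓; 28 hrs/wk ≥ 15 ✓; age 50 ≥ 21 ✓ → eligible.
Floating Holidays — service 23 months ≥ 9 months ✓; rating 2 < 3 ✗ → not eligible.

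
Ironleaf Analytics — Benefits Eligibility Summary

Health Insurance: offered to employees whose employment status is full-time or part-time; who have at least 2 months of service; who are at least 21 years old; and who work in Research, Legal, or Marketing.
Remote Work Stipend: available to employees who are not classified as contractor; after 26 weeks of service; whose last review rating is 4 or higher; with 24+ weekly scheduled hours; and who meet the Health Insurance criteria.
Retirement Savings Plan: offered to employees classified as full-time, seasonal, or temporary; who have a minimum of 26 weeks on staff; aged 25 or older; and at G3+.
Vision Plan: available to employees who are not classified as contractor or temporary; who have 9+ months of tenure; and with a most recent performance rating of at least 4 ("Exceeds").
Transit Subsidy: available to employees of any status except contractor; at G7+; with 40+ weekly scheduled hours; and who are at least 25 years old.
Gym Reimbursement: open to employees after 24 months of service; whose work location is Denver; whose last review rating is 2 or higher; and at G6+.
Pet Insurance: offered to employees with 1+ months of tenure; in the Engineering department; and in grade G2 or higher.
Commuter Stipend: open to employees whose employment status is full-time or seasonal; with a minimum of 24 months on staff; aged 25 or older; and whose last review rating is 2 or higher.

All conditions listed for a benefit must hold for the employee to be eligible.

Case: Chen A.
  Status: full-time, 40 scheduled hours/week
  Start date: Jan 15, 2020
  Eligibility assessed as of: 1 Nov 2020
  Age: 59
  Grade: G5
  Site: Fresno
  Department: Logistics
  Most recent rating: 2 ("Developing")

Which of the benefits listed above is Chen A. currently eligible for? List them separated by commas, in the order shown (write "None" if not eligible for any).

Service from Jan 15, 2020 to 1 Nov 2020: 291 days.
Health Insurance — status full-time ✓; service 291 days ≥ 2 months (≈60 days) ✓; age 59 ≥ 21 ✓; dept Logistics ✗ → not eligible.
Remote Work Stipend — status full-time ✓ (not excluded); service 291 days ≥ 26 weeks (≈182 days) ✓; rating 2 < 4 ✗ → not eligible.
Retirement Savings Plan — status full-time ✓; service 291 days ≥ 26 weeks (≈182 days) ✓; age 59 ≥ 25 ✓; grade G5 ≥ G3 ✓ → eligible.
Vision Plan — status full-time ✓ (not excluded); service 291 days ≥ 9 months (≈270 days) ✓; rating 2 < 4 ✗ → not eligible.
Transit Subsidy — status full-time ✓ (not excluded); grade G5 < G7 ✗ → not eligible.
Gym Reimbursement — service 291 days < 24 months (≈720 days) ✗ → not eligible.
Pet Insurance — service 291 days ≥ 1 month (≈30 days) ✓; dept Logistics ✗ → not eligible.
Commuter Stipend — status full-time ✓; service 291 days < 24 months (≈720 days) ✗ → not eligible.

Retirement Savings Plan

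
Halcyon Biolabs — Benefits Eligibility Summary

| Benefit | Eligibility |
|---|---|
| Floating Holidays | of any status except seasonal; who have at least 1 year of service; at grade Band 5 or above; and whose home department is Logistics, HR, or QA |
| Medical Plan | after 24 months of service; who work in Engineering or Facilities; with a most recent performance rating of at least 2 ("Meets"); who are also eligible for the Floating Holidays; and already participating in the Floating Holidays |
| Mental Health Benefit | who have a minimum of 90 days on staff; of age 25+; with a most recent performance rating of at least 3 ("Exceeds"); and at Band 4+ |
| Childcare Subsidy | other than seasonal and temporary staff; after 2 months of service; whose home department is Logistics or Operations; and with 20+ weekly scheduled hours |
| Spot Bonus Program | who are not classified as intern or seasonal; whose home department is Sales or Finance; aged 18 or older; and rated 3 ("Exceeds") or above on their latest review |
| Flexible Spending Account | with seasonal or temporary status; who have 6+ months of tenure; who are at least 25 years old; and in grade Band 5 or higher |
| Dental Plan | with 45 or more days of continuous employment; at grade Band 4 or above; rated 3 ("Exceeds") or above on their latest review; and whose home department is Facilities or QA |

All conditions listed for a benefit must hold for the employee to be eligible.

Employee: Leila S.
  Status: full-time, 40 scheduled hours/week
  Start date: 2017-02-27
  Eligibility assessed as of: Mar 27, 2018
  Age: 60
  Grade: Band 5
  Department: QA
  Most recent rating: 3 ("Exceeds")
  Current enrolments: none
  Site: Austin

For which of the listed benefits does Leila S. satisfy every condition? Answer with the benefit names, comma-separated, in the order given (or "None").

Floating Holidays, Mental Health Benefit, Dental Plan

Service from 2017-02-27 to Mar 27, 2018: 393 days.
Floating Holidays — status full-time ✓ (not excluded); service 393 days ≥ 1 year (≈365 days) ✓; grade Band 5 ≥ Band 5 ✓; dept QA ✓ → eligible.
Medical Plan — service 393 days < 24 months (≈720 days) ✗ → not eligible.
Mental Health Benefit — service 393 days ≥ 90 days ✓; age 60 ≥ 25 ✓; rating 3 ≥ 3 ✓; grade Band 5 ≥ Band 4 ✓ → eligible.
Childcare Subsidy — status full-time ✓ (not excluded); service 393 days ≥ 2 months (≈60 days) ✓; dept QA ✗ → not eligible.
Spot Bonus Program — status full-time ✓ (not excluded); dept QA ✗ → not eligible.
Flexible Spending Account — status full-time ✗ (requires seasonal or temporary) → not eligible.
Dental Plan — service 393 days ≥ 45 days ✓; grade Band 5 ≥ Band 4 ✓; rating 3 ≥ 3 ✓; dept QA ✓ → eligible.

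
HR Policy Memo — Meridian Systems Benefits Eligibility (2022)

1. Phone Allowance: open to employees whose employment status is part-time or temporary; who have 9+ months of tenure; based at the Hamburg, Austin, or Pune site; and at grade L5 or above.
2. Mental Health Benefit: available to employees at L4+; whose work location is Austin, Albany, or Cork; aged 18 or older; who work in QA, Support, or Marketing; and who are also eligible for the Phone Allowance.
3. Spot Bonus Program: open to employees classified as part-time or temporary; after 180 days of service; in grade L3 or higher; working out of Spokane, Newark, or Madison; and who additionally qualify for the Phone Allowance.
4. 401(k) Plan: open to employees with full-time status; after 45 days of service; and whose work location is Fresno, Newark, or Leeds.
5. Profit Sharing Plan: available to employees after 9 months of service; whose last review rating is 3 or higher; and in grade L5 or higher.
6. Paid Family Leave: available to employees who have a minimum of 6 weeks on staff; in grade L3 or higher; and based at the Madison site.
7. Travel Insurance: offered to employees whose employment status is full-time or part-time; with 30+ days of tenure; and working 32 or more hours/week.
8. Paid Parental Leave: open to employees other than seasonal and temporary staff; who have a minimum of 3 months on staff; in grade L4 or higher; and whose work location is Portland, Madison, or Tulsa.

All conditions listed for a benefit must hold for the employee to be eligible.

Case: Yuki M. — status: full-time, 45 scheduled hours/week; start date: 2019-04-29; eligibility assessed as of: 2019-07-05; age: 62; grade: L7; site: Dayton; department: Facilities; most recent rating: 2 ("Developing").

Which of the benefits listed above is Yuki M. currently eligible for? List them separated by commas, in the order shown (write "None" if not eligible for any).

Service from 2019-04-29 to 2019-07-05: 67 days.
Phone Allowance — status full-time ✗ (requires part-time or temporary) → not eligible.
Mental Health Benefit — grade L7 ≥ L4 ✓; site Dayton ✗ (not Austin, Albany, or Cork) → not eligible.
Spot Bonus Program — status full-time ✗ (requires part-time or temporary) → not eligible.
401(k) Plan — status full-time ✓; service 67 days ≥ 45 days ✓; site Dayton ✗ (not Fresno, Newark, or Leeds) → not eligible.
Profit Sharing Plan — service 67 days < 9 months (≈270 days) ✗ → not eligible.
Paid Family Leave — service 67 days ≥ 6 weeks (≈42 days) ✓; grade L7 ≥ L3 ✓; site Dayton ✗ (not Madison) → not eligible.
Travel Insurance — status full-time ✓; service 67 days ≥ 30 days ✓; 45 hrs/wk ≥ 32 ✓ → eligible.
Paid Parental Leave — status full-time ✓ (not excluded); service 67 days < 3 months (≈90 days) ✗ → not eligible.

Travel Insurance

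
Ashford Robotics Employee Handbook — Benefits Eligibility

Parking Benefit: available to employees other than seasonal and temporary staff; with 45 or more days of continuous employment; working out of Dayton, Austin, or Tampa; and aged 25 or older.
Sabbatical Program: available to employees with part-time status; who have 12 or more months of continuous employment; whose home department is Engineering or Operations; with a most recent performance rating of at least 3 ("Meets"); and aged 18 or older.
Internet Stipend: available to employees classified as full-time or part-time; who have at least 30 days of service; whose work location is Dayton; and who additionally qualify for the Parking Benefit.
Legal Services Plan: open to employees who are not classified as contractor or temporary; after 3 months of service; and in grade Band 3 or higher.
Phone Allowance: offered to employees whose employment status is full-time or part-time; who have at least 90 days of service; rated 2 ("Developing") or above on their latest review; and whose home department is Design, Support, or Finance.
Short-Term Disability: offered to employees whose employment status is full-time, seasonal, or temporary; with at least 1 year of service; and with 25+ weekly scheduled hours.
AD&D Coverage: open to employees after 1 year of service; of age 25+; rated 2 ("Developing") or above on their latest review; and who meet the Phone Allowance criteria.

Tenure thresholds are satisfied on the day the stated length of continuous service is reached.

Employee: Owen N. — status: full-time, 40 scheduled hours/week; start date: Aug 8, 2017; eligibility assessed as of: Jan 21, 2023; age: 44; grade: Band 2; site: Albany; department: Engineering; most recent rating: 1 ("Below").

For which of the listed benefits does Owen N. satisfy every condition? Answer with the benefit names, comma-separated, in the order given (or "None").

Short-Term Disability

Service from Aug 8, 2017 to Jan 21, 2023: 1992 days.
Parking Benefit — status full-time ✓ (not excluded); service 1992 days ≥ 45 days ✓; site Albany ✗ (not Dayton, Austin, or Tampa) → not eligible.
Sabbatical Program — status full-time ✗ (requires part-time) → not eligible.
Internet Stipend — status full-time ✓; service 1992 days ≥ 30 days ✓; site Albany ✗ (not Dayton) → not eligible.
Legal Services Plan — status full-time ✓ (not excluded); service 1992 days ≥ 3 months (≈90 days) ✓; grade Band 2 < Band 3 ✗ → not eligible.
Phone Allowance — status full-time ✓; service 1992 days ≥ 90 days ✓; rating 1 < 2 ✗ → not eligible.
Short-Term Disability — status full-time ✓; service 1992 days ≥ 1 year (≈365 days) ✓; 40 hrs/wk ≥ 25 ✓ → eligible.
AD&D Coverage — service 1992 days ≥ 1 year (≈365 days) ✓; age 44 ≥ 25 ✓; rating 1 < 2 ✗ → not eligible.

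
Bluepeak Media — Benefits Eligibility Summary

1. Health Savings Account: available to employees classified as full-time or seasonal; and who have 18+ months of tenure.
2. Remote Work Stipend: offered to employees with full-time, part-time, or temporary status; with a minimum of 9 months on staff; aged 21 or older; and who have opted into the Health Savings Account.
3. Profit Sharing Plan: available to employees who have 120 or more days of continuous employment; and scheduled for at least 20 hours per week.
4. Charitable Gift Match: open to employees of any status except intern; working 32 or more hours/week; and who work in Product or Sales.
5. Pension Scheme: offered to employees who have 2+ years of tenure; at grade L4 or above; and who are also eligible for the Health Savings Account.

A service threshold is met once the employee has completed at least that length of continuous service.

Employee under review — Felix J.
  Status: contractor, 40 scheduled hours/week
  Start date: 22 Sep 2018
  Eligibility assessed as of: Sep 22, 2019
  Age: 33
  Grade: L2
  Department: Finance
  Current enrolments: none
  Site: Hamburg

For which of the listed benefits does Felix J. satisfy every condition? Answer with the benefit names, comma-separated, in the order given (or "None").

Profit Sharing Plan

Service from 22 Sep 2018 to Sep 22, 2019: 365 days.
Health Savings Account — status contractor ✗ (requires full-time or seasonal) → not eligible.
Remote Work Stipend — status contractor ✗ (requires full-time, part-time, or temporary) → not eligible.
Profit Sharing Plan — service 365 days ≥ 120 days ✓; 40 hrs/wk ≥ 20 ✓ → eligible.
Charitable Gift Match — status contractor ✓ (not excluded); 40 hrs/wk ≥ 32 ✓; dept Finance ✗ → not eligible.
Pension Scheme — service 365 days < 2 years (≈730 days) ✗ → not eligible.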